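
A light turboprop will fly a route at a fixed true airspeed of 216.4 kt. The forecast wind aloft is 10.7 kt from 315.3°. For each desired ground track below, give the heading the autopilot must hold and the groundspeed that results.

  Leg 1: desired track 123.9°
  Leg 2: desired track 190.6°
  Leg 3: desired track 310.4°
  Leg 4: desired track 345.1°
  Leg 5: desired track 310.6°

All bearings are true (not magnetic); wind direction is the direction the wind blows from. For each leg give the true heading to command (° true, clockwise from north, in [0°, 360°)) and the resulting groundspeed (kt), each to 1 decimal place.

Leg 1: heading=123.3°, groundspeed=226.9 kt
Leg 2: heading=192.9°, groundspeed=222.3 kt
Leg 3: heading=310.6°, groundspeed=205.7 kt
Leg 4: heading=343.7°, groundspeed=207.0 kt
Leg 5: heading=310.8°, groundspeed=205.7 kt

Leg 1: desired track 123.9°; wind correction -0.6° → command heading 123.3°, groundspeed 226.9 kt
Leg 2: desired track 190.6°; wind correction +2.3° → command heading 192.9°, groundspeed 222.3 kt
Leg 3: desired track 310.4°; wind correction +0.2° → command heading 310.6°, groundspeed 205.7 kt
Leg 4: desired track 345.1°; wind correction -1.4° → command heading 343.7°, groundspeed 207.0 kt
Leg 5: desired track 310.6°; wind correction +0.2° → command heading 310.8°, groundspeed 205.7 kt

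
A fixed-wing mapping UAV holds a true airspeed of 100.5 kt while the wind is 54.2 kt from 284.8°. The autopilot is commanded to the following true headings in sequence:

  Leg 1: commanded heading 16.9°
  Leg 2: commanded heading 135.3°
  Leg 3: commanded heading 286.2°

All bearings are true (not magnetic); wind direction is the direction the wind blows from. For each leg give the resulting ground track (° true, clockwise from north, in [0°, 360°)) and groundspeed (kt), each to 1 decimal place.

Leg 1: heading 16.9°; drift +27.9° → track 44.8°, groundspeed 115.9 kt
Leg 2: heading 135.3°; drift -10.6° → track 124.7°, groundspeed 149.7 kt
Leg 3: heading 286.2°; drift +1.6° → track 287.8°, groundspeed 46.3 kt

Leg 1: track=44.8°, groundspeed=115.9 kt
Leg 2: track=124.7°, groundspeed=149.7 kt
Leg 3: track=287.8°, groundspeed=46.3 kt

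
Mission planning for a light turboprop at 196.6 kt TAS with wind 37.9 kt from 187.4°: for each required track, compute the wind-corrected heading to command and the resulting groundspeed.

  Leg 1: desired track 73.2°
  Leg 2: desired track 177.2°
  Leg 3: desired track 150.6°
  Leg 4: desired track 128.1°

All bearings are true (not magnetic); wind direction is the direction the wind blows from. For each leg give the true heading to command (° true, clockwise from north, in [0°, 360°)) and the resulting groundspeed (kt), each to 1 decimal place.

Leg 1: desired track 73.2°; wind correction +10.1° → command heading 83.3°, groundspeed 209.1 kt
Leg 2: desired track 177.2°; wind correction +2.0° → command heading 179.2°, groundspeed 159.2 kt
Leg 3: desired track 150.6°; wind correction +6.6° → command heading 157.2°, groundspeed 164.9 kt
Leg 4: desired track 128.1°; wind correction +9.5° → command heading 137.6°, groundspeed 174.5 kt

Leg 1: heading=83.3°, groundspeed=209.1 kt
Leg 2: heading=179.2°, groundspeed=159.2 kt
Leg 3: heading=157.2°, groundspeed=164.9 kt
Leg 4: heading=137.6°, groundspeed=174.5 kt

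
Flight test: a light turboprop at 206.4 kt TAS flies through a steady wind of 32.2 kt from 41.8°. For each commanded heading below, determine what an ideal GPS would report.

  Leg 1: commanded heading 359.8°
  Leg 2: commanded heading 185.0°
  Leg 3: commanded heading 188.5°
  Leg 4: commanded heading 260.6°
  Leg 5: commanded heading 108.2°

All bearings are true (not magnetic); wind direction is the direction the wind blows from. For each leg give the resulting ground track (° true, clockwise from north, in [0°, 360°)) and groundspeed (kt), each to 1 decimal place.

Leg 1: heading 359.8°; drift -6.7° → track 353.1°, groundspeed 183.7 kt
Leg 2: heading 185.0°; drift +4.7° → track 189.7°, groundspeed 233.0 kt
Leg 3: heading 188.5°; drift +4.3° → track 192.8°, groundspeed 234.0 kt
Leg 4: heading 260.6°; drift -5.0° → track 255.6°, groundspeed 232.4 kt
Leg 5: heading 108.2°; drift +8.7° → track 116.9°, groundspeed 195.7 kt

Leg 1: track=353.1°, groundspeed=183.7 kt
Leg 2: track=189.7°, groundspeed=233.0 kt
Leg 3: track=192.8°, groundspeed=234.0 kt
Leg 4: track=255.6°, groundspeed=232.4 kt
Leg 5: track=116.9°, groundspeed=195.7 kt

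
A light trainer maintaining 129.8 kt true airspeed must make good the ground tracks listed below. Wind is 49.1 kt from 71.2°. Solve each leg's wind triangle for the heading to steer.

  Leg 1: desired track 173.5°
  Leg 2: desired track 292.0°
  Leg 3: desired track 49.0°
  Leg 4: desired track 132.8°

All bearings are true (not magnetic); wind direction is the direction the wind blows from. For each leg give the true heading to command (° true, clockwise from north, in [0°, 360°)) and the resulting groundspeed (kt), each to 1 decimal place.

Leg 1: heading=151.8°, groundspeed=131.1 kt
Leg 2: heading=306.3°, groundspeed=162.9 kt
Leg 3: heading=57.2°, groundspeed=83.0 kt
Leg 4: heading=113.4°, groundspeed=99.1 kt

Leg 1: desired track 173.5°; wind correction -21.7° → command heading 151.8°, groundspeed 131.1 kt
Leg 2: desired track 292.0°; wind correction +14.3° → command heading 306.3°, groundspeed 162.9 kt
Leg 3: desired track 49.0°; wind correction +8.2° → command heading 57.2°, groundspeed 83.0 kt
Leg 4: desired track 132.8°; wind correction -19.4° → command heading 113.4°, groundspeed 99.1 kt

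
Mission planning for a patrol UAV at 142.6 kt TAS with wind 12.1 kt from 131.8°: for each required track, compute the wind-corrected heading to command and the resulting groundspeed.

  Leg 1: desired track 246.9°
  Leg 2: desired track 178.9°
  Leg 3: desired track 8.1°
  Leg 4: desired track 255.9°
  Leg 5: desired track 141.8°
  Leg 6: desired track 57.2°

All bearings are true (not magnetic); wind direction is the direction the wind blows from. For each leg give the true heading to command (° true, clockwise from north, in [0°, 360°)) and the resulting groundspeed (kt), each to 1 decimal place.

Leg 1: desired track 246.9°; wind correction -4.4° → command heading 242.5°, groundspeed 147.3 kt
Leg 2: desired track 178.9°; wind correction -3.6° → command heading 175.3°, groundspeed 134.1 kt
Leg 3: desired track 8.1°; wind correction +4.0° → command heading 12.1°, groundspeed 149.0 kt
Leg 4: desired track 255.9°; wind correction -4.0° → command heading 251.9°, groundspeed 149.0 kt
Leg 5: desired track 141.8°; wind correction -0.8° → command heading 141.0°, groundspeed 130.7 kt
Leg 6: desired track 57.2°; wind correction +4.7° → command heading 61.9°, groundspeed 138.9 kt

Leg 1: heading=242.5°, groundspeed=147.3 kt
Leg 2: heading=175.3°, groundspeed=134.1 kt
Leg 3: heading=12.1°, groundspeed=149.0 kt
Leg 4: heading=251.9°, groundspeed=149.0 kt
Leg 5: heading=141.0°, groundspeed=130.7 kt
Leg 6: heading=61.9°, groundspeed=138.9 kt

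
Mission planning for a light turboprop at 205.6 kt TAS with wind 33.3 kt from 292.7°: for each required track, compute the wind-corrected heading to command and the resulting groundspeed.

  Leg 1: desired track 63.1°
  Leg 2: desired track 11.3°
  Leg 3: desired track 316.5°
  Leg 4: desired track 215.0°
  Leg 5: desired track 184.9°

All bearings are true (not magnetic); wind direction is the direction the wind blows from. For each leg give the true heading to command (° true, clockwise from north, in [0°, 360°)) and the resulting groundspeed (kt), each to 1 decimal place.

Leg 1: heading=56.0°, groundspeed=225.6 kt
Leg 2: heading=2.2°, groundspeed=196.4 kt
Leg 3: heading=312.8°, groundspeed=174.7 kt
Leg 4: heading=224.1°, groundspeed=195.9 kt
Leg 5: heading=193.8°, groundspeed=213.3 kt

Leg 1: desired track 63.1°; wind correction -7.1° → command heading 56.0°, groundspeed 225.6 kt
Leg 2: desired track 11.3°; wind correction -9.1° → command heading 2.2°, groundspeed 196.4 kt
Leg 3: desired track 316.5°; wind correction -3.7° → command heading 312.8°, groundspeed 174.7 kt
Leg 4: desired track 215.0°; wind correction +9.1° → command heading 224.1°, groundspeed 195.9 kt
Leg 5: desired track 184.9°; wind correction +8.9° → command heading 193.8°, groundspeed 213.3 kt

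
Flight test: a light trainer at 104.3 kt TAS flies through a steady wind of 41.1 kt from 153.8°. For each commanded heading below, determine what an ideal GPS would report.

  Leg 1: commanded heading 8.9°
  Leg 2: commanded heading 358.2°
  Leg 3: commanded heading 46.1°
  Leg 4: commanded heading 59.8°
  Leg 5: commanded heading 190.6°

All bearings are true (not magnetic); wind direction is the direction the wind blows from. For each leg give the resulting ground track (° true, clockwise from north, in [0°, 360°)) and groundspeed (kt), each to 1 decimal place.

Leg 1: heading 8.9°; drift -9.7° → track 359.2°, groundspeed 139.9 kt
Leg 2: heading 358.2°; drift -6.8° → track 351.4°, groundspeed 142.7 kt
Leg 3: heading 46.1°; drift -18.5° → track 27.6°, groundspeed 123.2 kt
Leg 4: heading 59.8°; drift -20.9° → track 38.9°, groundspeed 114.7 kt
Leg 5: heading 190.6°; drift +19.0° → track 209.6°, groundspeed 75.5 kt

Leg 1: track=359.2°, groundspeed=139.9 kt
Leg 2: track=351.4°, groundspeed=142.7 kt
Leg 3: track=27.6°, groundspeed=123.2 kt
Leg 4: track=38.9°, groundspeed=114.7 kt
Leg 5: track=209.6°, groundspeed=75.5 kt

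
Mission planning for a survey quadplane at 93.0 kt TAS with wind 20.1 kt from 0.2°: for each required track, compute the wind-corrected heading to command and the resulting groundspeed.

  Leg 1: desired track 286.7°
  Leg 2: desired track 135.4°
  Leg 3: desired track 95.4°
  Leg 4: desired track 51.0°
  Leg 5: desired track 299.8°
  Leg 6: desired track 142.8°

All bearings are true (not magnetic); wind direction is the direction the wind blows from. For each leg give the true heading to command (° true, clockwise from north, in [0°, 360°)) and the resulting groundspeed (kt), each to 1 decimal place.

Leg 1: desired track 286.7°; wind correction +12.0° → command heading 298.7°, groundspeed 85.3 kt
Leg 2: desired track 135.4°; wind correction -8.8° → command heading 126.6°, groundspeed 106.2 kt
Leg 3: desired track 95.4°; wind correction -12.4° → command heading 83.0°, groundspeed 92.6 kt
Leg 4: desired track 51.0°; wind correction -9.6° → command heading 41.4°, groundspeed 79.0 kt
Leg 5: desired track 299.8°; wind correction +10.8° → command heading 310.6°, groundspeed 81.4 kt
Leg 6: desired track 142.8°; wind correction -7.5° → command heading 135.3°, groundspeed 108.2 kt

Leg 1: heading=298.7°, groundspeed=85.3 kt
Leg 2: heading=126.6°, groundspeed=106.2 kt
Leg 3: heading=83.0°, groundspeed=92.6 kt
Leg 4: heading=41.4°, groundspeed=79.0 kt
Leg 5: heading=310.6°, groundspeed=81.4 kt
Leg 6: heading=135.3°, groundspeed=108.2 kt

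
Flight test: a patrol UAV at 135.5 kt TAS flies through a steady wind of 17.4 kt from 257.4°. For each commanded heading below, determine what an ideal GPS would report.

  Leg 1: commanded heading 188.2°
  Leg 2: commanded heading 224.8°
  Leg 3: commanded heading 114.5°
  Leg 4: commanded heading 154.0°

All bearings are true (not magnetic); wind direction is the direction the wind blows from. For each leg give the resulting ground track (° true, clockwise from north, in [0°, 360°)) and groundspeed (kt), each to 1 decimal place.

Leg 1: track=181.0°, groundspeed=130.3 kt
Leg 2: track=220.4°, groundspeed=121.2 kt
Leg 3: track=110.5°, groundspeed=149.7 kt
Leg 4: track=147.1°, groundspeed=140.6 kt

Leg 1: heading 188.2°; drift -7.2° → track 181.0°, groundspeed 130.3 kt
Leg 2: heading 224.8°; drift -4.4° → track 220.4°, groundspeed 121.2 kt
Leg 3: heading 114.5°; drift -4.0° → track 110.5°, groundspeed 149.7 kt
Leg 4: heading 154.0°; drift -6.9° → track 147.1°, groundspeed 140.6 kt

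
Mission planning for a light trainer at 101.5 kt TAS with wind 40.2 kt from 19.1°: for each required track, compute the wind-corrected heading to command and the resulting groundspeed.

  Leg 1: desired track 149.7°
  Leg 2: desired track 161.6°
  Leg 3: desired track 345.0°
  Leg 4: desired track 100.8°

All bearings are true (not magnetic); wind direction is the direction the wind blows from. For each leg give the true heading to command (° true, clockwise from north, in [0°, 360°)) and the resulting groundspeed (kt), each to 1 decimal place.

Leg 1: heading=132.2°, groundspeed=123.0 kt
Leg 2: heading=147.6°, groundspeed=130.4 kt
Leg 3: heading=357.8°, groundspeed=65.7 kt
Leg 4: heading=77.7°, groundspeed=87.6 kt

Leg 1: desired track 149.7°; wind correction -17.5° → command heading 132.2°, groundspeed 123.0 kt
Leg 2: desired track 161.6°; wind correction -14.0° → command heading 147.6°, groundspeed 130.4 kt
Leg 3: desired track 345.0°; wind correction +12.8° → command heading 357.8°, groundspeed 65.7 kt
Leg 4: desired track 100.8°; wind correction -23.1° → command heading 77.7°, groundspeed 87.6 kt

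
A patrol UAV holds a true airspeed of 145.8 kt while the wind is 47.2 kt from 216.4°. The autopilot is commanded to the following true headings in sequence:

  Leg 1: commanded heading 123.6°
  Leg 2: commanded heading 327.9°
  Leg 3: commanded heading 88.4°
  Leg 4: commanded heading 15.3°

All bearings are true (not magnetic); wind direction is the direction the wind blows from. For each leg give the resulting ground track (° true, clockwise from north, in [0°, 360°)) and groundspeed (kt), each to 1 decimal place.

Leg 1: heading 123.6°; drift -17.7° → track 105.9°, groundspeed 155.4 kt
Leg 2: heading 327.9°; drift +15.1° → track 343.0°, groundspeed 168.9 kt
Leg 3: heading 88.4°; drift -12.0° → track 76.4°, groundspeed 178.8 kt
Leg 4: heading 15.3°; drift +5.1° → track 20.4°, groundspeed 190.6 kt

Leg 1: track=105.9°, groundspeed=155.4 kt
Leg 2: track=343.0°, groundspeed=168.9 kt
Leg 3: track=76.4°, groundspeed=178.8 kt
Leg 4: track=20.4°, groundspeed=190.6 kt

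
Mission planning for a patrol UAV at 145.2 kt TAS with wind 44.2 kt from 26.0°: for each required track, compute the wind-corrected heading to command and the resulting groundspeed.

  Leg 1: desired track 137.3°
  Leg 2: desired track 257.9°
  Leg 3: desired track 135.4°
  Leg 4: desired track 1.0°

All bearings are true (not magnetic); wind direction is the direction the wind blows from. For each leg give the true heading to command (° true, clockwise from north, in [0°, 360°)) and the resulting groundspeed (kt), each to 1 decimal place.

Leg 1: desired track 137.3°; wind correction -16.5° → command heading 120.8°, groundspeed 155.3 kt
Leg 2: desired track 257.9°; wind correction +13.9° → command heading 271.8°, groundspeed 168.2 kt
Leg 3: desired track 135.4°; wind correction -16.7° → command heading 118.7°, groundspeed 153.8 kt
Leg 4: desired track 1.0°; wind correction +7.4° → command heading 8.4°, groundspeed 103.9 kt

Leg 1: heading=120.8°, groundspeed=155.3 kt
Leg 2: heading=271.8°, groundspeed=168.2 kt
Leg 3: heading=118.7°, groundspeed=153.8 kt
Leg 4: heading=8.4°, groundspeed=103.9 kt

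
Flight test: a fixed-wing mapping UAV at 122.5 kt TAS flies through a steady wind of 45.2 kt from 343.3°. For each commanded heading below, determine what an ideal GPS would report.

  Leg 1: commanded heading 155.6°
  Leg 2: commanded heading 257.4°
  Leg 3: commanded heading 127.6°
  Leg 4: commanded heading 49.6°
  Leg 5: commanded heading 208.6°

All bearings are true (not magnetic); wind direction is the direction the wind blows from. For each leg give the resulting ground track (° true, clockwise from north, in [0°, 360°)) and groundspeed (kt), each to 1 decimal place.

Leg 1: track=157.7°, groundspeed=167.4 kt
Leg 2: track=236.7°, groundspeed=127.5 kt
Leg 3: track=137.0°, groundspeed=161.4 kt
Leg 4: track=71.2°, groundspeed=112.2 kt
Leg 5: track=196.8°, groundspeed=157.6 kt

Leg 1: heading 155.6°; drift +2.1° → track 157.7°, groundspeed 167.4 kt
Leg 2: heading 257.4°; drift -20.7° → track 236.7°, groundspeed 127.5 kt
Leg 3: heading 127.6°; drift +9.4° → track 137.0°, groundspeed 161.4 kt
Leg 4: heading 49.6°; drift +21.6° → track 71.2°, groundspeed 112.2 kt
Leg 5: heading 208.6°; drift -11.8° → track 196.8°, groundspeed 157.6 kt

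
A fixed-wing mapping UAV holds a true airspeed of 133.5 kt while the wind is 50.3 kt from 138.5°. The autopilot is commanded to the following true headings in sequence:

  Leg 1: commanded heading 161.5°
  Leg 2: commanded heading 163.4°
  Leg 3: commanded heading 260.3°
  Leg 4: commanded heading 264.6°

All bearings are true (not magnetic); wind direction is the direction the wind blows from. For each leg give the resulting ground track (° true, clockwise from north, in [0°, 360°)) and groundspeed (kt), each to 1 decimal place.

Leg 1: heading 161.5°; drift +12.7° → track 174.2°, groundspeed 89.4 kt
Leg 2: heading 163.4°; drift +13.5° → track 176.9°, groundspeed 90.4 kt
Leg 3: heading 260.3°; drift +15.0° → track 275.3°, groundspeed 165.6 kt
Leg 4: heading 264.6°; drift +14.0° → track 278.6°, groundspeed 168.1 kt

Leg 1: track=174.2°, groundspeed=89.4 kt
Leg 2: track=176.9°, groundspeed=90.4 kt
Leg 3: track=275.3°, groundspeed=165.6 kt
Leg 4: track=278.6°, groundspeed=168.1 kt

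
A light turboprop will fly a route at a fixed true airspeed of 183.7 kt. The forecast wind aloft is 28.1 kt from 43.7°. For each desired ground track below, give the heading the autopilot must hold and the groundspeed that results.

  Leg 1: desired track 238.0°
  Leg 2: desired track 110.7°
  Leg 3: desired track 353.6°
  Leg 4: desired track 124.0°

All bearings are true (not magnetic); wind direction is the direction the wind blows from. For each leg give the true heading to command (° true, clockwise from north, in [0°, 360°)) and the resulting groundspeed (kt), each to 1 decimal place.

Leg 1: heading=240.2°, groundspeed=210.8 kt
Leg 2: heading=102.6°, groundspeed=170.9 kt
Leg 3: heading=0.3°, groundspeed=164.4 kt
Leg 4: heading=115.3°, groundspeed=176.9 kt

Leg 1: desired track 238.0°; wind correction +2.2° → command heading 240.2°, groundspeed 210.8 kt
Leg 2: desired track 110.7°; wind correction -8.1° → command heading 102.6°, groundspeed 170.9 kt
Leg 3: desired track 353.6°; wind correction +6.7° → command heading 0.3°, groundspeed 164.4 kt
Leg 4: desired track 124.0°; wind correction -8.7° → command heading 115.3°, groundspeed 176.9 kt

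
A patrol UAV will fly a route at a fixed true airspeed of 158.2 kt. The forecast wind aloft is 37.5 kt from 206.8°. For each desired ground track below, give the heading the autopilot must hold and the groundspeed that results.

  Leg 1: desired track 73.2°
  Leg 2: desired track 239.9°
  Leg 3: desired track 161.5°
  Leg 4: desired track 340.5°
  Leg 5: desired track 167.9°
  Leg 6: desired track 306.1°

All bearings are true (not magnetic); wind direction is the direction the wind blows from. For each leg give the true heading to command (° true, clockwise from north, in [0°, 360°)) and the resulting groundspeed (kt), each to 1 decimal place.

Leg 1: heading=83.1°, groundspeed=181.7 kt
Leg 2: heading=232.5°, groundspeed=125.5 kt
Leg 3: heading=171.2°, groundspeed=129.6 kt
Leg 4: heading=330.6°, groundspeed=181.8 kt
Leg 5: heading=176.5°, groundspeed=127.3 kt
Leg 6: heading=292.6°, groundspeed=159.9 kt

Leg 1: desired track 73.2°; wind correction +9.9° → command heading 83.1°, groundspeed 181.7 kt
Leg 2: desired track 239.9°; wind correction -7.4° → command heading 232.5°, groundspeed 125.5 kt
Leg 3: desired track 161.5°; wind correction +9.7° → command heading 171.2°, groundspeed 129.6 kt
Leg 4: desired track 340.5°; wind correction -9.9° → command heading 330.6°, groundspeed 181.8 kt
Leg 5: desired track 167.9°; wind correction +8.6° → command heading 176.5°, groundspeed 127.3 kt
Leg 6: desired track 306.1°; wind correction -13.5° → command heading 292.6°, groundspeed 159.9 kt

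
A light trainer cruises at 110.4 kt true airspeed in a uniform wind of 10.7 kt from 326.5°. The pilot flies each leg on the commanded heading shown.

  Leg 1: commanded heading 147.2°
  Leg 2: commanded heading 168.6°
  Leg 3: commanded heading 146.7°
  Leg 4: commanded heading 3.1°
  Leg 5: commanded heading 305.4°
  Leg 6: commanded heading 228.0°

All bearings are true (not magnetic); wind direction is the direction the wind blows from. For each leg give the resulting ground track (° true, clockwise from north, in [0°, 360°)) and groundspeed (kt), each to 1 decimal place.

Leg 1: track=147.1°, groundspeed=121.1 kt
Leg 2: track=166.7°, groundspeed=120.4 kt
Leg 3: track=146.7°, groundspeed=121.1 kt
Leg 4: track=6.7°, groundspeed=102.0 kt
Leg 5: track=303.2°, groundspeed=100.5 kt
Leg 6: track=222.6°, groundspeed=112.5 kt

Leg 1: heading 147.2°; drift -0.1° → track 147.1°, groundspeed 121.1 kt
Leg 2: heading 168.6°; drift -1.9° → track 166.7°, groundspeed 120.4 kt
Leg 3: heading 146.7°; drift +0.0° → track 146.7°, groundspeed 121.1 kt
Leg 4: heading 3.1°; drift +3.6° → track 6.7°, groundspeed 102.0 kt
Leg 5: heading 305.4°; drift -2.2° → track 303.2°, groundspeed 100.5 kt
Leg 6: heading 228.0°; drift -5.4° → track 222.6°, groundspeed 112.5 kt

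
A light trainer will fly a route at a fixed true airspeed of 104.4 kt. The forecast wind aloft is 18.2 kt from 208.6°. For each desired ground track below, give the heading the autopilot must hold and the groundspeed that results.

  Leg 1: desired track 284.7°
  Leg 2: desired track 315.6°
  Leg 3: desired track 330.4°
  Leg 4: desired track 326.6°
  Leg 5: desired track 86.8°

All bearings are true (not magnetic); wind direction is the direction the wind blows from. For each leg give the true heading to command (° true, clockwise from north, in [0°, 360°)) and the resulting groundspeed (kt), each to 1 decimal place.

Leg 1: heading=275.0°, groundspeed=98.5 kt
Leg 2: heading=306.0°, groundspeed=108.3 kt
Leg 3: heading=321.9°, groundspeed=112.8 kt
Leg 4: heading=317.7°, groundspeed=111.7 kt
Leg 5: heading=95.3°, groundspeed=112.8 kt

Leg 1: desired track 284.7°; wind correction -9.7° → command heading 275.0°, groundspeed 98.5 kt
Leg 2: desired track 315.6°; wind correction -9.6° → command heading 306.0°, groundspeed 108.3 kt
Leg 3: desired track 330.4°; wind correction -8.5° → command heading 321.9°, groundspeed 112.8 kt
Leg 4: desired track 326.6°; wind correction -8.9° → command heading 317.7°, groundspeed 111.7 kt
Leg 5: desired track 86.8°; wind correction +8.5° → command heading 95.3°, groundspeed 112.8 kt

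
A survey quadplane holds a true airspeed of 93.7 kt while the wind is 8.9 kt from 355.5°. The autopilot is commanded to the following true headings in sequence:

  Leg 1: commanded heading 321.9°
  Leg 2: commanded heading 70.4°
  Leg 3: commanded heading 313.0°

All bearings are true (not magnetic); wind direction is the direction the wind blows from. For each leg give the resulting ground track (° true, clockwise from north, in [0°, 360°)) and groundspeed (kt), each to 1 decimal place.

Leg 1: heading 321.9°; drift -3.3° → track 318.6°, groundspeed 86.4 kt
Leg 2: heading 70.4°; drift +5.4° → track 75.8°, groundspeed 91.8 kt
Leg 3: heading 313.0°; drift -3.9° → track 309.1°, groundspeed 87.3 kt

Leg 1: track=318.6°, groundspeed=86.4 kt
Leg 2: track=75.8°, groundspeed=91.8 kt
Leg 3: track=309.1°, groundspeed=87.3 kt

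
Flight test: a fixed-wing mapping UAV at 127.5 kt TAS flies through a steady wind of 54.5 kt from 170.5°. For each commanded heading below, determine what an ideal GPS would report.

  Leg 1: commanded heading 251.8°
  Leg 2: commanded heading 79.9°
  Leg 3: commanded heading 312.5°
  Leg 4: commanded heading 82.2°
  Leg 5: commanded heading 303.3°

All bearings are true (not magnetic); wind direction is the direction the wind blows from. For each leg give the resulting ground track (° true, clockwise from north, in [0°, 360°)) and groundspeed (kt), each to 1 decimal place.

Leg 1: track=276.1°, groundspeed=130.9 kt
Leg 2: track=56.8°, groundspeed=139.2 kt
Leg 3: track=323.6°, groundspeed=173.7 kt
Leg 4: track=58.8°, groundspeed=137.2 kt
Leg 5: track=317.0°, groundspeed=169.3 kt

Leg 1: heading 251.8°; drift +24.3° → track 276.1°, groundspeed 130.9 kt
Leg 2: heading 79.9°; drift -23.1° → track 56.8°, groundspeed 139.2 kt
Leg 3: heading 312.5°; drift +11.1° → track 323.6°, groundspeed 173.7 kt
Leg 4: heading 82.2°; drift -23.4° → track 58.8°, groundspeed 137.2 kt
Leg 5: heading 303.3°; drift +13.7° → track 317.0°, groundspeed 169.3 kt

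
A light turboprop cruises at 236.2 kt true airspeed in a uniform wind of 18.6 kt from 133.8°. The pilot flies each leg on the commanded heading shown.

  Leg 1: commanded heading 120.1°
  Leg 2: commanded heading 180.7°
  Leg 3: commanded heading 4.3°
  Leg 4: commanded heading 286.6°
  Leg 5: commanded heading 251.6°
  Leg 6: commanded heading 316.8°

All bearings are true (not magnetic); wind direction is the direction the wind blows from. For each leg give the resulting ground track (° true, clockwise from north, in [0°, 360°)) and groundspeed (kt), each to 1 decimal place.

Leg 1: heading 120.1°; drift -1.2° → track 118.9°, groundspeed 218.2 kt
Leg 2: heading 180.7°; drift +3.5° → track 184.2°, groundspeed 223.9 kt
Leg 3: heading 4.3°; drift -3.3° → track 1.0°, groundspeed 248.4 kt
Leg 4: heading 286.6°; drift +1.9° → track 288.5°, groundspeed 252.9 kt
Leg 5: heading 251.6°; drift +3.8° → track 255.4°, groundspeed 245.4 kt
Leg 6: heading 316.8°; drift -0.2° → track 316.6°, groundspeed 254.8 kt

Leg 1: track=118.9°, groundspeed=218.2 kt
Leg 2: track=184.2°, groundspeed=223.9 kt
Leg 3: track=1.0°, groundspeed=248.4 kt
Leg 4: track=288.5°, groundspeed=252.9 kt
Leg 5: track=255.4°, groundspeed=245.4 kt
Leg 6: track=316.6°, groundspeed=254.8 kt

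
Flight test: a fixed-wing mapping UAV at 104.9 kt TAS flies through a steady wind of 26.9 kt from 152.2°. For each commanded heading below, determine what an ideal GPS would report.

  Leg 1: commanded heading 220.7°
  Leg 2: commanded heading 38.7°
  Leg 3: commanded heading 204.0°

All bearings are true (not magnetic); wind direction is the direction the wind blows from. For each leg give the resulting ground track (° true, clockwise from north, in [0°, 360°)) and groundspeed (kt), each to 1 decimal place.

Leg 1: heading 220.7°; drift +14.8° → track 235.5°, groundspeed 98.3 kt
Leg 2: heading 38.7°; drift -12.0° → track 26.7°, groundspeed 118.2 kt
Leg 3: heading 204.0°; drift +13.5° → track 217.5°, groundspeed 90.8 kt

Leg 1: track=235.5°, groundspeed=98.3 kt
Leg 2: track=26.7°, groundspeed=118.2 kt
Leg 3: track=217.5°, groundspeed=90.8 kt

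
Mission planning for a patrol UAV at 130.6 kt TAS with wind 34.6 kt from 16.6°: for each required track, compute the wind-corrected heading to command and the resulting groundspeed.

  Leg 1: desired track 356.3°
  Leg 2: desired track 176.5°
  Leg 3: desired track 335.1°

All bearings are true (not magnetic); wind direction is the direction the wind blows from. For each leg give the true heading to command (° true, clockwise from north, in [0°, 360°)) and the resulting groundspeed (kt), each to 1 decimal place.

Leg 1: desired track 356.3°; wind correction +5.3° → command heading 1.6°, groundspeed 97.6 kt
Leg 2: desired track 176.5°; wind correction -5.2° → command heading 171.3°, groundspeed 162.6 kt
Leg 3: desired track 335.1°; wind correction +10.1° → command heading 345.2°, groundspeed 102.7 kt

Leg 1: heading=1.6°, groundspeed=97.6 kt
Leg 2: heading=171.3°, groundspeed=162.6 kt
Leg 3: heading=345.2°, groundspeed=102.7 kt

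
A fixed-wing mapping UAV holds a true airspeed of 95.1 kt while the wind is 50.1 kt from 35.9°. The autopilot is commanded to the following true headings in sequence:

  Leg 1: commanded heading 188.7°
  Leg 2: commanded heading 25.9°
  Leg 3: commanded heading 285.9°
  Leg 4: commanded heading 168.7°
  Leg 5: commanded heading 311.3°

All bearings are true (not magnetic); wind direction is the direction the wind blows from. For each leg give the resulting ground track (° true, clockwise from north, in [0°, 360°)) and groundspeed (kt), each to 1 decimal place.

Leg 1: track=198.0°, groundspeed=141.5 kt
Leg 2: track=15.1°, groundspeed=46.6 kt
Leg 3: track=263.1°, groundspeed=121.7 kt
Leg 4: track=184.6°, groundspeed=134.3 kt
Leg 5: track=282.4°, groundspeed=103.2 kt

Leg 1: heading 188.7°; drift +9.3° → track 198.0°, groundspeed 141.5 kt
Leg 2: heading 25.9°; drift -10.8° → track 15.1°, groundspeed 46.6 kt
Leg 3: heading 285.9°; drift -22.8° → track 263.1°, groundspeed 121.7 kt
Leg 4: heading 168.7°; drift +15.9° → track 184.6°, groundspeed 134.3 kt
Leg 5: heading 311.3°; drift -28.9° → track 282.4°, groundspeed 103.2 kt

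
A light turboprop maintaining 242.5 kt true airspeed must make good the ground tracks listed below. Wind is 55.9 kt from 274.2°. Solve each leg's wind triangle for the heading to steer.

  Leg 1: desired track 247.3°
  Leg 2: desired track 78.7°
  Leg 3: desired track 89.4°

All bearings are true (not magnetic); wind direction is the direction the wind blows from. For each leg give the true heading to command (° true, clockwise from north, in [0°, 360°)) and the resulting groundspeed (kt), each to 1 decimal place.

Leg 1: desired track 247.3°; wind correction +6.0° → command heading 253.3°, groundspeed 191.3 kt
Leg 2: desired track 78.7°; wind correction -3.5° → command heading 75.2°, groundspeed 295.9 kt
Leg 3: desired track 89.4°; wind correction -1.1° → command heading 88.3°, groundspeed 298.2 kt

Leg 1: heading=253.3°, groundspeed=191.3 kt
Leg 2: heading=75.2°, groundspeed=295.9 kt
Leg 3: heading=88.3°, groundspeed=298.2 kt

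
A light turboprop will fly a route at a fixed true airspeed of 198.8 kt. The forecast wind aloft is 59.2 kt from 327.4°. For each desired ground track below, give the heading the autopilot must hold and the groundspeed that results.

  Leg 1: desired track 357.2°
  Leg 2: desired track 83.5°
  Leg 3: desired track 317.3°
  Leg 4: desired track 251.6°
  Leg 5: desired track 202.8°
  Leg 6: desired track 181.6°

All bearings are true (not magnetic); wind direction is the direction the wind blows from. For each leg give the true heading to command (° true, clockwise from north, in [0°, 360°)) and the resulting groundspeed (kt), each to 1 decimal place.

Leg 1: desired track 357.2°; wind correction -8.5° → command heading 348.7°, groundspeed 145.2 kt
Leg 2: desired track 83.5°; wind correction -15.5° → command heading 68.0°, groundspeed 217.6 kt
Leg 3: desired track 317.3°; wind correction +3.0° → command heading 320.3°, groundspeed 140.2 kt
Leg 4: desired track 251.6°; wind correction +16.8° → command heading 268.4°, groundspeed 175.8 kt
Leg 5: desired track 202.8°; wind correction +14.2° → command heading 217.0°, groundspeed 226.4 kt
Leg 6: desired track 181.6°; wind correction +9.6° → command heading 191.2°, groundspeed 245.0 kt

Leg 1: heading=348.7°, groundspeed=145.2 kt
Leg 2: heading=68.0°, groundspeed=217.6 kt
Leg 3: heading=320.3°, groundspeed=140.2 kt
Leg 4: heading=268.4°, groundspeed=175.8 kt
Leg 5: heading=217.0°, groundspeed=226.4 kt
Leg 6: heading=191.2°, groundspeed=245.0 kt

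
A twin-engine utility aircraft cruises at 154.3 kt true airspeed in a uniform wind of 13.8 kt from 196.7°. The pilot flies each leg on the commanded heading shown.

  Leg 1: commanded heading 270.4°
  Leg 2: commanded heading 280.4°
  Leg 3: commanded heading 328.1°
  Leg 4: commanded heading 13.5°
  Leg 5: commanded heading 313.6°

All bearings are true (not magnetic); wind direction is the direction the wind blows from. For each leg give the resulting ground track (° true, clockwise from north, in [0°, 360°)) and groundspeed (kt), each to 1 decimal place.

Leg 1: heading 270.4°; drift +5.0° → track 275.4°, groundspeed 151.0 kt
Leg 2: heading 280.4°; drift +5.1° → track 285.5°, groundspeed 153.4 kt
Leg 3: heading 328.1°; drift +3.6° → track 331.7°, groundspeed 163.8 kt
Leg 4: heading 13.5°; drift +0.3° → track 13.8°, groundspeed 168.1 kt
Leg 5: heading 313.6°; drift +4.4° → track 318.0°, groundspeed 161.0 kt

Leg 1: track=275.4°, groundspeed=151.0 kt
Leg 2: track=285.5°, groundspeed=153.4 kt
Leg 3: track=331.7°, groundspeed=163.8 kt
Leg 4: track=13.8°, groundspeed=168.1 kt
Leg 5: track=318.0°, groundspeed=161.0 kt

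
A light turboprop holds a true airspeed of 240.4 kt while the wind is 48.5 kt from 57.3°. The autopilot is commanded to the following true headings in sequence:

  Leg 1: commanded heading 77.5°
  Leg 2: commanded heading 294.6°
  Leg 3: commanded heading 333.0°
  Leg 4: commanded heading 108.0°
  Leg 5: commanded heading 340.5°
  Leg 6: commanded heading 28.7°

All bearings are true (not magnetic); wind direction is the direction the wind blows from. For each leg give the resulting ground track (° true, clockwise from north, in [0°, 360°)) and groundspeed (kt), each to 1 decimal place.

Leg 1: heading 77.5°; drift +4.9° → track 82.4°, groundspeed 195.6 kt
Leg 2: heading 294.6°; drift -8.7° → track 285.9°, groundspeed 269.7 kt
Leg 3: heading 333.0°; drift -11.6° → track 321.4°, groundspeed 240.5 kt
Leg 4: heading 108.0°; drift +10.1° → track 118.1°, groundspeed 213.0 kt
Leg 5: heading 340.5°; drift -11.6° → track 328.9°, groundspeed 234.1 kt
Leg 6: heading 28.7°; drift -6.7° → track 22.0°, groundspeed 199.2 kt

Leg 1: track=82.4°, groundspeed=195.6 kt
Leg 2: track=285.9°, groundspeed=269.7 kt
Leg 3: track=321.4°, groundspeed=240.5 kt
Leg 4: track=118.1°, groundspeed=213.0 kt
Leg 5: track=328.9°, groundspeed=234.1 kt
Leg 6: track=22.0°, groundspeed=199.2 kt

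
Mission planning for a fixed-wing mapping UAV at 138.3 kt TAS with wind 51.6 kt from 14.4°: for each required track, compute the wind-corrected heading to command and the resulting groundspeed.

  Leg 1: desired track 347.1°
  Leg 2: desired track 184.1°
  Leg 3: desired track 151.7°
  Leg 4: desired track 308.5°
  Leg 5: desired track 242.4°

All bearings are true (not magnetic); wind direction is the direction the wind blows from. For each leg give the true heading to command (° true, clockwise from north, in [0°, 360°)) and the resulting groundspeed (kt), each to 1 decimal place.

Leg 1: desired track 347.1°; wind correction +9.9° → command heading 357.0°, groundspeed 90.4 kt
Leg 2: desired track 184.1°; wind correction -3.8° → command heading 180.3°, groundspeed 188.8 kt
Leg 3: desired track 151.7°; wind correction -14.7° → command heading 137.0°, groundspeed 171.7 kt
Leg 4: desired track 308.5°; wind correction +19.9° → command heading 328.4°, groundspeed 109.0 kt
Leg 5: desired track 242.4°; wind correction +16.1° → command heading 258.5°, groundspeed 167.4 kt

Leg 1: heading=357.0°, groundspeed=90.4 kt
Leg 2: heading=180.3°, groundspeed=188.8 kt
Leg 3: heading=137.0°, groundspeed=171.7 kt
Leg 4: heading=328.4°, groundspeed=109.0 kt
Leg 5: heading=258.5°, groundspeed=167.4 kt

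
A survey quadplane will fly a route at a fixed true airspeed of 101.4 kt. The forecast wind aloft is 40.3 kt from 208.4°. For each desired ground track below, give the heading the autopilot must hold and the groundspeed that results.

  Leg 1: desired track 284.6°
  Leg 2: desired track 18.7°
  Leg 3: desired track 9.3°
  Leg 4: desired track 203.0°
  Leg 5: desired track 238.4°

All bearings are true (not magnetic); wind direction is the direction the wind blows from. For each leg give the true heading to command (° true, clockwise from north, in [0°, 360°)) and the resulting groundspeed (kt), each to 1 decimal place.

Leg 1: heading=261.9°, groundspeed=83.9 kt
Leg 2: heading=14.9°, groundspeed=140.9 kt
Leg 3: heading=1.8°, groundspeed=138.6 kt
Leg 4: heading=205.1°, groundspeed=61.2 kt
Leg 5: heading=226.9°, groundspeed=64.5 kt

Leg 1: desired track 284.6°; wind correction -22.7° → command heading 261.9°, groundspeed 83.9 kt
Leg 2: desired track 18.7°; wind correction -3.8° → command heading 14.9°, groundspeed 140.9 kt
Leg 3: desired track 9.3°; wind correction -7.5° → command heading 1.8°, groundspeed 138.6 kt
Leg 4: desired track 203.0°; wind correction +2.1° → command heading 205.1°, groundspeed 61.2 kt
Leg 5: desired track 238.4°; wind correction -11.5° → command heading 226.9°, groundspeed 64.5 kt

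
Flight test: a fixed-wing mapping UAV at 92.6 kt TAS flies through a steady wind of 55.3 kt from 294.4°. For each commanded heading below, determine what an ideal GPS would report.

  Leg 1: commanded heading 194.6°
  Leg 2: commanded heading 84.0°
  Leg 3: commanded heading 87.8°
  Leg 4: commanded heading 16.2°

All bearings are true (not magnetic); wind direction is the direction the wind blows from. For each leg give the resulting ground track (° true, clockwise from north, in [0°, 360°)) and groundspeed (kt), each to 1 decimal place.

Leg 1: track=166.5°, groundspeed=115.7 kt
Leg 2: track=95.3°, groundspeed=143.1 kt
Leg 3: track=97.7°, groundspeed=144.2 kt
Leg 4: track=49.1°, groundspeed=100.9 kt

Leg 1: heading 194.6°; drift -28.1° → track 166.5°, groundspeed 115.7 kt
Leg 2: heading 84.0°; drift +11.3° → track 95.3°, groundspeed 143.1 kt
Leg 3: heading 87.8°; drift +9.9° → track 97.7°, groundspeed 144.2 kt
Leg 4: heading 16.2°; drift +32.9° → track 49.1°, groundspeed 100.9 kt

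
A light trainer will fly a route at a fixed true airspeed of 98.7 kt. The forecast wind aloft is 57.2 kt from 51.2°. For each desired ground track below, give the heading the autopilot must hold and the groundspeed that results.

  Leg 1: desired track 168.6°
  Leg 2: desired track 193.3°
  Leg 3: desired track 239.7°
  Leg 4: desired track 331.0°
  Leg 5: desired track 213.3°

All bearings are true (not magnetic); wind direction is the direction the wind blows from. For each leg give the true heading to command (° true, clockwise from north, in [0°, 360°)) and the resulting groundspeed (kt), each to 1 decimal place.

Leg 1: heading=137.6°, groundspeed=111.0 kt
Leg 2: heading=172.4°, groundspeed=137.4 kt
Leg 3: heading=244.6°, groundspeed=154.9 kt
Leg 4: heading=5.8°, groundspeed=71.3 kt
Leg 5: heading=203.0°, groundspeed=151.6 kt

Leg 1: desired track 168.6°; wind correction -31.0° → command heading 137.6°, groundspeed 111.0 kt
Leg 2: desired track 193.3°; wind correction -20.9° → command heading 172.4°, groundspeed 137.4 kt
Leg 3: desired track 239.7°; wind correction +4.9° → command heading 244.6°, groundspeed 154.9 kt
Leg 4: desired track 331.0°; wind correction +34.8° → command heading 5.8°, groundspeed 71.3 kt
Leg 5: desired track 213.3°; wind correction -10.3° → command heading 203.0°, groundspeed 151.6 kt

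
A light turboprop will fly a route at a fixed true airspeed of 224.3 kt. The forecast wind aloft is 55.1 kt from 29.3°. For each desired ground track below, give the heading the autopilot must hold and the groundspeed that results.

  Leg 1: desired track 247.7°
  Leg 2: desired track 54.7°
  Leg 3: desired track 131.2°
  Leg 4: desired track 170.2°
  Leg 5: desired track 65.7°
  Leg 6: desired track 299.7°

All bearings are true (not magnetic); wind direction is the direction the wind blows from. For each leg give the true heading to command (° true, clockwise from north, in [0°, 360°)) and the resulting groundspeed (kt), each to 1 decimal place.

Leg 1: heading=256.5°, groundspeed=264.9 kt
Leg 2: heading=48.7°, groundspeed=173.3 kt
Leg 3: heading=117.3°, groundspeed=229.1 kt
Leg 4: heading=161.3°, groundspeed=264.4 kt
Leg 5: heading=57.3°, groundspeed=177.6 kt
Leg 6: heading=313.9°, groundspeed=217.0 kt

Leg 1: desired track 247.7°; wind correction +8.8° → command heading 256.5°, groundspeed 264.9 kt
Leg 2: desired track 54.7°; wind correction -6.0° → command heading 48.7°, groundspeed 173.3 kt
Leg 3: desired track 131.2°; wind correction -13.9° → command heading 117.3°, groundspeed 229.1 kt
Leg 4: desired track 170.2°; wind correction -8.9° → command heading 161.3°, groundspeed 264.4 kt
Leg 5: desired track 65.7°; wind correction -8.4° → command heading 57.3°, groundspeed 177.6 kt
Leg 6: desired track 299.7°; wind correction +14.2° → command heading 313.9°, groundspeed 217.0 kt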